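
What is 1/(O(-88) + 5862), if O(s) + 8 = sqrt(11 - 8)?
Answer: 5854/34269313 - sqrt(3)/34269313 ≈ 0.00017077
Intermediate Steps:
O(s) = -8 + sqrt(3) (O(s) = -8 + sqrt(11 - 8) = -8 + sqrt(3))
1/(O(-88) + 5862) = 1/((-8 + sqrt(3)) + 5862) = 1/(5854 + sqrt(3))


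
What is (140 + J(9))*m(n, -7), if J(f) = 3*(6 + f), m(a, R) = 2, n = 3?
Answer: 370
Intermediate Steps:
J(f) = 18 + 3*f
(140 + J(9))*m(n, -7) = (140 + (18 + 3*9))*2 = (140 + (18 + 27))*2 = (140 + 45)*2 = 185*2 = 370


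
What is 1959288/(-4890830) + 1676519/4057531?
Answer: 124848811421/9922347170365 ≈ 0.012583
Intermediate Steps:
1959288/(-4890830) + 1676519/4057531 = 1959288*(-1/4890830) + 1676519*(1/4057531) = -979644/2445415 + 1676519/4057531 = 124848811421/9922347170365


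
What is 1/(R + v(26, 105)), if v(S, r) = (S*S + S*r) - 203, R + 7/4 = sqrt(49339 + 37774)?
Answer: 3940/12505709 - 16*sqrt(87113)/162574217 ≈ 0.00028601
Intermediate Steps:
R = -7/4 + sqrt(87113) (R = -7/4 + sqrt(49339 + 37774) = -7/4 + sqrt(87113) ≈ 293.40)
v(S, r) = -203 + S**2 + S*r (v(S, r) = (S**2 + S*r) - 203 = -203 + S**2 + S*r)
1/(R + v(26, 105)) = 1/((-7/4 + sqrt(87113)) + (-203 + 26**2 + 26*105)) = 1/((-7/4 + sqrt(87113)) + (-203 + 676 + 2730)) = 1/((-7/4 + sqrt(87113)) + 3203) = 1/(12805/4 + sqrt(87113))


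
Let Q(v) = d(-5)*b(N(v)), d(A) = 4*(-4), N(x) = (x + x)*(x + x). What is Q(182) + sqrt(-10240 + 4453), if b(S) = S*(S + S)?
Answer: -561766080512 + 3*I*sqrt(643) ≈ -5.6177e+11 + 76.072*I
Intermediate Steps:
N(x) = 4*x**2 (N(x) = (2*x)*(2*x) = 4*x**2)
b(S) = 2*S**2 (b(S) = S*(2*S) = 2*S**2)
d(A) = -16
Q(v) = -512*v**4 (Q(v) = -32*(4*v**2)**2 = -32*16*v**4 = -512*v**4)
Q(182) + sqrt(-10240 + 4453) = -512*182**4 + sqrt(-10240 + 4453) = -512*1097199376 + sqrt(-5787) = -561766080512 + 3*I*sqrt(643)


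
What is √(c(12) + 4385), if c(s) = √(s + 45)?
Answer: √(4385 + √57) ≈ 66.276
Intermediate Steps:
c(s) = √(45 + s)
√(c(12) + 4385) = √(√(45 + 12) + 4385) = √(√57 + 4385) = √(4385 + √57)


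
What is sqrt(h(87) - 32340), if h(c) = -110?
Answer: 5*I*sqrt(1298) ≈ 180.14*I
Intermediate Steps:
sqrt(h(87) - 32340) = sqrt(-110 - 32340) = sqrt(-32450) = 5*I*sqrt(1298)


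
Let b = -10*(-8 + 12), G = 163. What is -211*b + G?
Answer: 8603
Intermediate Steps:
b = -40 (b = -10*4 = -40)
-211*b + G = -211*(-40) + 163 = 8440 + 163 = 8603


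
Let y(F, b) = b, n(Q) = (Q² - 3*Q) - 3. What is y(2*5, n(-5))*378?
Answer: 13986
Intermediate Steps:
n(Q) = -3 + Q² - 3*Q
y(2*5, n(-5))*378 = (-3 + (-5)² - 3*(-5))*378 = (-3 + 25 + 15)*378 = 37*378 = 13986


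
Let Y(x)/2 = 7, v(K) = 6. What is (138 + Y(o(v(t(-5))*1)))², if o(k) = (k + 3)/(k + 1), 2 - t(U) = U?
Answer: 23104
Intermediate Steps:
t(U) = 2 - U
o(k) = (3 + k)/(1 + k)
Y(x) = 14 (Y(x) = 2*7 = 14)
(138 + Y(o(v(t(-5))*1)))² = (138 + 14)² = 152² = 23104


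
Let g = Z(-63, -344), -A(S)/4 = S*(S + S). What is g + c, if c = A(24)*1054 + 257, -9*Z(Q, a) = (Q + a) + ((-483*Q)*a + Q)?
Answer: -33241129/9 ≈ -3.6935e+6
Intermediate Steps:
A(S) = -8*S**2 (A(S) = -4*S*(S + S) = -4*S*2*S = -8*S**2)
Z(Q, a) = -2*Q/9 - a/9 + 161*Q*a/3 (Z(Q, a) = -((Q + a) + ((-483*Q)*a + Q))/9 = -((Q + a) + (-483*Q*a + Q))/9 = -((Q + a) + (Q - 483*Q*a))/9 = -(a + 2*Q - 483*Q*a)/9 = -2*Q/9 - a/9 + 161*Q*a/3)
g = 10468046/9 (g = -2/9*(-63) - 1/9*(-344) + (161/3)*(-63)*(-344) = 14 + 344/9 + 1163064 = 10468046/9 ≈ 1.1631e+6)
c = -4856575 (c = -8*24**2*1054 + 257 = -8*576*1054 + 257 = -4608*1054 + 257 = -4856832 + 257 = -4856575)
g + c = 10468046/9 - 4856575 = -33241129/9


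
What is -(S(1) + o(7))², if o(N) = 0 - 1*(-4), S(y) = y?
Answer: -25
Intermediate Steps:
o(N) = 4 (o(N) = 0 + 4 = 4)
-(S(1) + o(7))² = -(1 + 4)² = -1*5² = -1*25 = -25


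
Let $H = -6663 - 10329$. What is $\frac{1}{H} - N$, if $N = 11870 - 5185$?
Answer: $- \frac{113591521}{16992} \approx -6685.0$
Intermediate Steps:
$H = -16992$ ($H = -6663 - 10329 = -16992$)
$N = 6685$ ($N = 11870 - 5185 = 6685$)
$\frac{1}{H} - N = \frac{1}{-16992} - 6685 = - \frac{1}{16992} - 6685 = - \frac{113591521}{16992}$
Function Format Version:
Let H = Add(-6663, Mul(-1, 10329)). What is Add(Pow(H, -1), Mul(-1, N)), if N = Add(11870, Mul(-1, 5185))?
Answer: Rational(-113591521, 16992) ≈ -6685.0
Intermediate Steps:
H = -16992 (H = Add(-6663, -10329) = -16992)
N = 6685 (N = Add(11870, -5185) = 6685)
Add(Pow(H, -1), Mul(-1, N)) = Add(Pow(-16992, -1), Mul(-1, 6685)) = Add(Rational(-1, 16992), -6685) = Rational(-113591521, 16992)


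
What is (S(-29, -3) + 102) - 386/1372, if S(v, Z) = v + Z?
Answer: 47827/686 ≈ 69.719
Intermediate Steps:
S(v, Z) = Z + v
(S(-29, -3) + 102) - 386/1372 = ((-3 - 29) + 102) - 386/1372 = (-32 + 102) - 386*1/1372 = 70 - 193/686 = 47827/686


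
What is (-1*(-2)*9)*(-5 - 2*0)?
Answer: -90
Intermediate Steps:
(-1*(-2)*9)*(-5 - 2*0) = (2*9)*(-5 + 0) = 18*(-5) = -90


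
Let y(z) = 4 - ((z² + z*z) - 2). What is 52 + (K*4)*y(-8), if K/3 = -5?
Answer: 7372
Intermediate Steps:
K = -15 (K = 3*(-5) = -15)
y(z) = 6 - 2*z² (y(z) = 4 - ((z² + z²) - 2) = 4 - (2*z² - 2) = 4 - (-2 + 2*z²) = 4 + (2 - 2*z²) = 6 - 2*z²)
52 + (K*4)*y(-8) = 52 + (-15*4)*(6 - 2*(-8)²) = 52 - 60*(6 - 2*64) = 52 - 60*(6 - 128) = 52 - 60*(-122) = 52 + 7320 = 7372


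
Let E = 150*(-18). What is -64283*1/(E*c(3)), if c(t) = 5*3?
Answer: 64283/40500 ≈ 1.5872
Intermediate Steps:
c(t) = 15
E = -2700
-64283*1/(E*c(3)) = -64283/(15*(-2700)) = -64283/(-40500) = -64283*(-1/40500) = 64283/40500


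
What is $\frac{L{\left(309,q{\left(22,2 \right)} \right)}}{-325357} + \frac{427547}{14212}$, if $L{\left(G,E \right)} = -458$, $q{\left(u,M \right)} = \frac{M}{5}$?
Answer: $\frac{139111918375}{4623973684} \approx 30.085$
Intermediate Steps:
$q{\left(u,M \right)} = \frac{M}{5}$ ($q{\left(u,M \right)} = M \frac{1}{5} = \frac{M}{5}$)
$\frac{L{\left(309,q{\left(22,2 \right)} \right)}}{-325357} + \frac{427547}{14212} = - \frac{458}{-325357} + \frac{427547}{14212} = \left(-458\right) \left(- \frac{1}{325357}\right) + 427547 \cdot \frac{1}{14212} = \frac{458}{325357} + \frac{427547}{14212} = \frac{139111918375}{4623973684}$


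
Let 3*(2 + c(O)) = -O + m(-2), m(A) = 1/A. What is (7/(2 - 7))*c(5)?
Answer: 161/30 ≈ 5.3667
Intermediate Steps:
c(O) = -13/6 - O/3 (c(O) = -2 + (-O + 1/(-2))/3 = -2 + (-O - 1/2)/3 = -2 + (-1/2 - O)/3 = -2 + (-1/6 - O/3) = -13/6 - O/3)
(7/(2 - 7))*c(5) = (7/(2 - 7))*(-13/6 - 1/3*5) = (7/(-5))*(-13/6 - 5/3) = -1/5*7*(-23/6) = -7/5*(-23/6) = 161/30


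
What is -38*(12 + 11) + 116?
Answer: -758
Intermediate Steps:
-38*(12 + 11) + 116 = -38*23 + 116 = -874 + 116 = -758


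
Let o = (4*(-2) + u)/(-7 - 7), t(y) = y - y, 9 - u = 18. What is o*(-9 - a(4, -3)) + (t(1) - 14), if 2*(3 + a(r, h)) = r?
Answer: -166/7 ≈ -23.714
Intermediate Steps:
u = -9 (u = 9 - 1*18 = 9 - 18 = -9)
t(y) = 0
a(r, h) = -3 + r/2
o = 17/14 (o = (4*(-2) - 9)/(-7 - 7) = (-8 - 9)/(-14) = -17*(-1/14) = 17/14 ≈ 1.2143)
o*(-9 - a(4, -3)) + (t(1) - 14) = 17*(-9 - (-3 + (½)*4))/14 + (0 - 14) = 17*(-9 - (-3 + 2))/14 - 14 = 17*(-9 - 1*(-1))/14 - 14 = 17*(-9 + 1)/14 - 14 = (17/14)*(-8) - 14 = -68/7 - 14 = -166/7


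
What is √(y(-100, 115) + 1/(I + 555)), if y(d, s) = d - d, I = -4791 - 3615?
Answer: I*√7851/7851 ≈ 0.011286*I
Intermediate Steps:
I = -8406
y(d, s) = 0
√(y(-100, 115) + 1/(I + 555)) = √(0 + 1/(-8406 + 555)) = √(0 + 1/(-7851)) = √(0 - 1/7851) = √(-1/7851) = I*√7851/7851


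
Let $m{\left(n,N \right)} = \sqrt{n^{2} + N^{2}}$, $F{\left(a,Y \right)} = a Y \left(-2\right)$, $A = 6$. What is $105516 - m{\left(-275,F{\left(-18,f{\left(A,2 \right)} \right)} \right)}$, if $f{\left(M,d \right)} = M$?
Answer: $105516 - \sqrt{122281} \approx 1.0517 \cdot 10^{5}$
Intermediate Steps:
$F{\left(a,Y \right)} = - 2 Y a$ ($F{\left(a,Y \right)} = Y a \left(-2\right) = - 2 Y a$)
$m{\left(n,N \right)} = \sqrt{N^{2} + n^{2}}$
$105516 - m{\left(-275,F{\left(-18,f{\left(A,2 \right)} \right)} \right)} = 105516 - \sqrt{\left(\left(-2\right) 6 \left(-18\right)\right)^{2} + \left(-275\right)^{2}} = 105516 - \sqrt{216^{2} + 75625} = 105516 - \sqrt{46656 + 75625} = 105516 - \sqrt{122281}$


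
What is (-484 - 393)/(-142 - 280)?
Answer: 877/422 ≈ 2.0782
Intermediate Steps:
(-484 - 393)/(-142 - 280) = -877/(-422) = -877*(-1/422) = 877/422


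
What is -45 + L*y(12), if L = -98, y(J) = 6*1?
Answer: -633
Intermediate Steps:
y(J) = 6
-45 + L*y(12) = -45 - 98*6 = -45 - 588 = -633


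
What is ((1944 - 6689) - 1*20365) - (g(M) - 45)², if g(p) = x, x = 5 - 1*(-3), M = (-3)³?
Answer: -26479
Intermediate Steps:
M = -27
x = 8 (x = 5 + 3 = 8)
g(p) = 8
((1944 - 6689) - 1*20365) - (g(M) - 45)² = ((1944 - 6689) - 1*20365) - (8 - 45)² = (-4745 - 20365) - 1*(-37)² = -25110 - 1*1369 = -25110 - 1369 = -26479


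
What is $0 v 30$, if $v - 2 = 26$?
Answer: $0$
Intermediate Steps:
$v = 28$ ($v = 2 + 26 = 28$)
$0 v 30 = 0 \cdot 28 \cdot 30 = 0 \cdot 30 = 0$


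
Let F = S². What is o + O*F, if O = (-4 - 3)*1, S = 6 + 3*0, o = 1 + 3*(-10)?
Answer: -281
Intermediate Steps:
o = -29 (o = 1 - 30 = -29)
S = 6 (S = 6 + 0 = 6)
F = 36 (F = 6² = 36)
O = -7 (O = -7*1 = -7)
o + O*F = -29 - 7*36 = -29 - 252 = -281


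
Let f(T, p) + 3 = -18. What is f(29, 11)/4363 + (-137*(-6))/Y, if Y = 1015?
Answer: 3565071/4428445 ≈ 0.80504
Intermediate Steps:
f(T, p) = -21 (f(T, p) = -3 - 18 = -21)
f(29, 11)/4363 + (-137*(-6))/Y = -21/4363 - 137*(-6)/1015 = -21*1/4363 + 822*(1/1015) = -21/4363 + 822/1015 = 3565071/4428445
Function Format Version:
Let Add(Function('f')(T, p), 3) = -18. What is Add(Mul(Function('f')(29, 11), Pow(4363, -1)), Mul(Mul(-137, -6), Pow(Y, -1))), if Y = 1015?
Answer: Rational(3565071, 4428445) ≈ 0.80504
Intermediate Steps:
Function('f')(T, p) = -21 (Function('f')(T, p) = Add(-3, -18) = -21)
Add(Mul(Function('f')(29, 11), Pow(4363, -1)), Mul(Mul(-137, -6), Pow(Y, -1))) = Add(Mul(-21, Pow(4363, -1)), Mul(Mul(-137, -6), Pow(1015, -1))) = Add(Mul(-21, Rational(1, 4363)), Mul(822, Rational(1, 1015))) = Add(Rational(-21, 4363), Rational(822, 1015)) = Rational(3565071, 4428445)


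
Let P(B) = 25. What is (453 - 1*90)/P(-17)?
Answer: 363/25 ≈ 14.520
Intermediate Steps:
(453 - 1*90)/P(-17) = (453 - 1*90)/25 = (453 - 90)*(1/25) = 363*(1/25) = 363/25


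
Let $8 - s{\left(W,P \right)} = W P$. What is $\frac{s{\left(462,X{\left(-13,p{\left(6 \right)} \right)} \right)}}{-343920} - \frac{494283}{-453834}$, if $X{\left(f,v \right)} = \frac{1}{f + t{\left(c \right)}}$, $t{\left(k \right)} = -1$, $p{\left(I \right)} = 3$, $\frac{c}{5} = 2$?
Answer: $\frac{3147688929}{2890418320} \approx 1.089$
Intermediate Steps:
$c = 10$ ($c = 5 \cdot 2 = 10$)
$X{\left(f,v \right)} = \frac{1}{-1 + f}$ ($X{\left(f,v \right)} = \frac{1}{f - 1} = \frac{1}{-1 + f}$)
$s{\left(W,P \right)} = 8 - P W$ ($s{\left(W,P \right)} = 8 - W P = 8 - P W$)
$\frac{s{\left(462,X{\left(-13,p{\left(6 \right)} \right)} \right)}}{-343920} - \frac{494283}{-453834} = \frac{8 - \frac{1}{-1 - 13} \cdot 462}{-343920} - \frac{494283}{-453834} = \left(8 - \frac{1}{-14} \cdot 462\right) \left(- \frac{1}{343920}\right) - - \frac{164761}{151278} = \left(8 - \left(- \frac{1}{14}\right) 462\right) \left(- \frac{1}{343920}\right) + \frac{164761}{151278} = \left(8 + 33\right) \left(- \frac{1}{343920}\right) + \frac{164761}{151278} = 41 \left(- \frac{1}{343920}\right) + \frac{164761}{151278} = - \frac{41}{343920} + \frac{164761}{151278} = \frac{3147688929}{2890418320}$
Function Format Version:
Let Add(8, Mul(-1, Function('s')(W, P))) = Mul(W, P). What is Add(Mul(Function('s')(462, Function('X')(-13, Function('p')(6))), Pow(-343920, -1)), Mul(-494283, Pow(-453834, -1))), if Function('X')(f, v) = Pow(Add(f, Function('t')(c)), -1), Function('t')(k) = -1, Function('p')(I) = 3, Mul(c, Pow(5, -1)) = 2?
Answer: Rational(3147688929, 2890418320) ≈ 1.0890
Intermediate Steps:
c = 10 (c = Mul(5, 2) = 10)
Function('X')(f, v) = Pow(Add(-1, f), -1) (Function('X')(f, v) = Pow(Add(f, -1), -1) = Pow(Add(-1, f), -1))
Function('s')(W, P) = Add(8, Mul(-1, P, W)) (Function('s')(W, P) = Add(8, Mul(-1, Mul(W, P))) = Add(8, Mul(-1, Mul(P, W))) = Add(8, Mul(-1, P, W)))
Add(Mul(Function('s')(462, Function('X')(-13, Function('p')(6))), Pow(-343920, -1)), Mul(-494283, Pow(-453834, -1))) = Add(Mul(Add(8, Mul(-1, Pow(Add(-1, -13), -1), 462)), Pow(-343920, -1)), Mul(-494283, Pow(-453834, -1))) = Add(Mul(Add(8, Mul(-1, Pow(-14, -1), 462)), Rational(-1, 343920)), Mul(-494283, Rational(-1, 453834))) = Add(Mul(Add(8, Mul(-1, Rational(-1, 14), 462)), Rational(-1, 343920)), Rational(164761, 151278)) = Add(Mul(Add(8, 33), Rational(-1, 343920)), Rational(164761, 151278)) = Add(Mul(41, Rational(-1, 343920)), Rational(164761, 151278)) = Add(Rational(-41, 343920), Rational(164761, 151278)) = Rational(3147688929, 2890418320)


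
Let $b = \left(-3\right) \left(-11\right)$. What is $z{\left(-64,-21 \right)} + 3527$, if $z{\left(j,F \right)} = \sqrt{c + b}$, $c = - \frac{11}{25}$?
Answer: $3527 + \frac{\sqrt{814}}{5} \approx 3532.7$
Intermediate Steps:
$c = - \frac{11}{25}$ ($c = \left(-11\right) \frac{1}{25} = - \frac{11}{25} \approx -0.44$)
$b = 33$
$z{\left(j,F \right)} = \frac{\sqrt{814}}{5}$ ($z{\left(j,F \right)} = \sqrt{- \frac{11}{25} + 33} = \sqrt{\frac{814}{25}} = \frac{\sqrt{814}}{5}$)
$z{\left(-64,-21 \right)} + 3527 = \frac{\sqrt{814}}{5} + 3527 = 3527 + \frac{\sqrt{814}}{5}$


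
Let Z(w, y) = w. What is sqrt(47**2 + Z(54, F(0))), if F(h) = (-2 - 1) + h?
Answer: sqrt(2263) ≈ 47.571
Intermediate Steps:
F(h) = -3 + h
sqrt(47**2 + Z(54, F(0))) = sqrt(47**2 + 54) = sqrt(2209 + 54) = sqrt(2263)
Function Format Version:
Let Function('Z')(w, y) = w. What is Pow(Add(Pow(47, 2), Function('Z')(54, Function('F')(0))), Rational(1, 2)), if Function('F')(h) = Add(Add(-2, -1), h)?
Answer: Pow(2263, Rational(1, 2)) ≈ 47.571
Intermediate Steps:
Function('F')(h) = Add(-3, h)
Pow(Add(Pow(47, 2), Function('Z')(54, Function('F')(0))), Rational(1, 2)) = Pow(Add(Pow(47, 2), 54), Rational(1, 2)) = Pow(Add(2209, 54), Rational(1, 2)) = Pow(2263, Rational(1, 2))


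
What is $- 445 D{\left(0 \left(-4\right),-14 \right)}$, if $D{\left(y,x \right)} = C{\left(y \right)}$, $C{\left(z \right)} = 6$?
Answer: $-2670$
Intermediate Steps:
$D{\left(y,x \right)} = 6$
$- 445 D{\left(0 \left(-4\right),-14 \right)} = \left(-445\right) 6 = -2670$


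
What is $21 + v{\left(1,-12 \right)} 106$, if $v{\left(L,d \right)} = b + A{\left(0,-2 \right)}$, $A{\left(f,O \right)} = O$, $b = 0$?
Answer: $-191$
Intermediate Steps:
$v{\left(L,d \right)} = -2$ ($v{\left(L,d \right)} = 0 - 2 = -2$)
$21 + v{\left(1,-12 \right)} 106 = 21 - 212 = -191$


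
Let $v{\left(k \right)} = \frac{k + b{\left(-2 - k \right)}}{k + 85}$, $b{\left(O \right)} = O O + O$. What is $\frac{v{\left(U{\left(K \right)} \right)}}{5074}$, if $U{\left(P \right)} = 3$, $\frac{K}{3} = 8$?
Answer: $\frac{23}{446512} \approx 5.151 \cdot 10^{-5}$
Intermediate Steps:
$K = 24$ ($K = 3 \cdot 8 = 24$)
$b{\left(O \right)} = O + O^{2}$ ($b{\left(O \right)} = O^{2} + O = O + O^{2}$)
$v{\left(k \right)} = \frac{k + \left(-1 - k\right) \left(-2 - k\right)}{85 + k}$ ($v{\left(k \right)} = \frac{k + \left(-2 - k\right) \left(1 - \left(2 + k\right)\right)}{k + 85} = \frac{k + \left(-2 - k\right) \left(-1 - k\right)}{85 + k} = \frac{k + \left(-1 - k\right) \left(-2 - k\right)}{85 + k}$)
$\frac{v{\left(U{\left(K \right)} \right)}}{5074} = \frac{\frac{1}{85 + 3} \left(3 + \left(1 + 3\right) \left(2 + 3\right)\right)}{5074} = \frac{3 + 4 \cdot 5}{88} \cdot \frac{1}{5074} = \frac{3 + 20}{88} \cdot \frac{1}{5074} = \frac{1}{88} \cdot 23 \cdot \frac{1}{5074} = \frac{23}{88} \cdot \frac{1}{5074} = \frac{23}{446512}$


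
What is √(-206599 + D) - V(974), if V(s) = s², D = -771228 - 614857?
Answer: -948676 + 2*I*√398171 ≈ -9.4868e+5 + 1262.0*I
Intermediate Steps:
D = -1386085
√(-206599 + D) - V(974) = √(-206599 - 1386085) - 1*974² = √(-1592684) - 1*948676 = 2*I*√398171 - 948676 = -948676 + 2*I*√398171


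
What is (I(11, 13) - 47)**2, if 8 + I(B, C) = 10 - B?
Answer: 3136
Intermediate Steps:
I(B, C) = 2 - B (I(B, C) = -8 + (10 - B) = 2 - B)
(I(11, 13) - 47)**2 = ((2 - 1*11) - 47)**2 = ((2 - 11) - 47)**2 = (-9 - 47)**2 = (-56)**2 = 3136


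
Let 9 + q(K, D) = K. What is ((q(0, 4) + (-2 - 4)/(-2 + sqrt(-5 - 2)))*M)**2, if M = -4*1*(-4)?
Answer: 2304*(-47*I + 24*sqrt(7))/(-3*I + 4*sqrt(7)) ≈ 15481.0 - 5843.9*I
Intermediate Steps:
q(K, D) = -9 + K
M = 16 (M = -4*(-4) = 16)
((q(0, 4) + (-2 - 4)/(-2 + sqrt(-5 - 2)))*M)**2 = (((-9 + 0) + (-2 - 4)/(-2 + sqrt(-5 - 2)))*16)**2 = ((-9 - 6/(-2 + sqrt(-7)))*16)**2 = ((-9 - 6/(-2 + I*sqrt(7)))*16)**2 = (-144 - 96/(-2 + I*sqrt(7)))**2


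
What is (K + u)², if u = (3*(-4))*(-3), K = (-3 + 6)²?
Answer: 2025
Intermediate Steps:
K = 9 (K = 3² = 9)
u = 36 (u = -12*(-3) = 36)
(K + u)² = (9 + 36)² = 45² = 2025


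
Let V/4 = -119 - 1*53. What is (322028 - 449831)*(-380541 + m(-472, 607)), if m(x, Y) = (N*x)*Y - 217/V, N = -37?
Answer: -898638338158899/688 ≈ -1.3062e+12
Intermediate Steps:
V = -688 (V = 4*(-119 - 1*53) = 4*(-119 - 53) = 4*(-172) = -688)
m(x, Y) = 217/688 - 37*Y*x (m(x, Y) = (-37*x)*Y - 217/(-688) = -37*Y*x - 217*(-1/688) = -37*Y*x + 217/688 = 217/688 - 37*Y*x)
(322028 - 449831)*(-380541 + m(-472, 607)) = (322028 - 449831)*(-380541 + (217/688 - 37*607*(-472))) = -127803*(-380541 + (217/688 + 10600648)) = -127803*(-380541 + 7293246041/688) = -127803*7031433833/688 = -898638338158899/688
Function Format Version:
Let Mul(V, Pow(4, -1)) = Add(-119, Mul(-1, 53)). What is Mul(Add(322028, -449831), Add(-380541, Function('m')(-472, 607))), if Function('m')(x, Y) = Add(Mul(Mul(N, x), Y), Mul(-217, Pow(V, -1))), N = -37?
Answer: Rational(-898638338158899, 688) ≈ -1.3062e+12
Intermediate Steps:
V = -688 (V = Mul(4, Add(-119, Mul(-1, 53))) = Mul(4, Add(-119, -53)) = Mul(4, -172) = -688)
Function('m')(x, Y) = Add(Rational(217, 688), Mul(-37, Y, x)) (Function('m')(x, Y) = Add(Mul(Mul(-37, x), Y), Mul(-217, Pow(-688, -1))) = Add(Mul(-37, Y, x), Mul(-217, Rational(-1, 688))) = Add(Mul(-37, Y, x), Rational(217, 688)) = Add(Rational(217, 688), Mul(-37, Y, x)))
Mul(Add(322028, -449831), Add(-380541, Function('m')(-472, 607))) = Mul(Add(322028, -449831), Add(-380541, Add(Rational(217, 688), Mul(-37, 607, -472)))) = Mul(-127803, Add(-380541, Add(Rational(217, 688), 10600648))) = Mul(-127803, Add(-380541, Rational(7293246041, 688))) = Mul(-127803, Rational(7031433833, 688)) = Rational(-898638338158899, 688)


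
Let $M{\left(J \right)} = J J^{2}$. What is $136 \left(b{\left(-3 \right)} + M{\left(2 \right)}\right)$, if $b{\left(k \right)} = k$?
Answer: $680$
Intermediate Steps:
$M{\left(J \right)} = J^{3}$
$136 \left(b{\left(-3 \right)} + M{\left(2 \right)}\right) = 136 \left(-3 + 2^{3}\right) = 136 \left(-3 + 8\right) = 136 \cdot 5 = 680$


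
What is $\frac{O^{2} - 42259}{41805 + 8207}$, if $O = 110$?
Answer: $- \frac{30159}{50012} \approx -0.60303$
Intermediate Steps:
$\frac{O^{2} - 42259}{41805 + 8207} = \frac{110^{2} - 42259}{41805 + 8207} = \frac{12100 - 42259}{50012} = \left(-30159\right) \frac{1}{50012} = - \frac{30159}{50012}$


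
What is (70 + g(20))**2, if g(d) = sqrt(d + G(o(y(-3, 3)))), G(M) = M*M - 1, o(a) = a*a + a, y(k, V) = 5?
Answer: (70 + sqrt(919))**2 ≈ 10063.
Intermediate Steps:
o(a) = a + a**2 (o(a) = a**2 + a = a + a**2)
G(M) = -1 + M**2 (G(M) = M**2 - 1 = -1 + M**2)
g(d) = sqrt(899 + d) (g(d) = sqrt(d + (-1 + (5*(1 + 5))**2)) = sqrt(d + (-1 + (5*6)**2)) = sqrt(d + (-1 + 30**2)) = sqrt(d + (-1 + 900)) = sqrt(d + 899) = sqrt(899 + d))
(70 + g(20))**2 = (70 + sqrt(899 + 20))**2 = (70 + sqrt(919))**2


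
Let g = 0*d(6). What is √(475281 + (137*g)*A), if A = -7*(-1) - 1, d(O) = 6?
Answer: 3*√52809 ≈ 689.41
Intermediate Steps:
g = 0 (g = 0*6 = 0)
A = 6 (A = 7 - 1 = 6)
√(475281 + (137*g)*A) = √(475281 + (137*0)*6) = √(475281 + 0*6) = √(475281 + 0) = √475281 = 3*√52809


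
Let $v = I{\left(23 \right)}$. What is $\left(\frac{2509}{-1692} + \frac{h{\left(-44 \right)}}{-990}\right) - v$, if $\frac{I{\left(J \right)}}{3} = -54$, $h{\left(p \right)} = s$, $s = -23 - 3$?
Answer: $\frac{14940169}{93060} \approx 160.54$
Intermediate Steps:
$s = -26$
$h{\left(p \right)} = -26$
$I{\left(J \right)} = -162$ ($I{\left(J \right)} = 3 \left(-54\right) = -162$)
$v = -162$
$\left(\frac{2509}{-1692} + \frac{h{\left(-44 \right)}}{-990}\right) - v = \left(\frac{2509}{-1692} - \frac{26}{-990}\right) - -162 = \left(2509 \left(- \frac{1}{1692}\right) - - \frac{13}{495}\right) + 162 = \left(- \frac{2509}{1692} + \frac{13}{495}\right) + 162 = - \frac{135551}{93060} + 162 = \frac{14940169}{93060}$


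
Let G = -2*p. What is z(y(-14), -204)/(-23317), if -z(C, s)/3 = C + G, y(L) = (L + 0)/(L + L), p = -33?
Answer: 57/6662 ≈ 0.0085560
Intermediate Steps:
G = 66 (G = -2*(-33) = 66)
y(L) = 1/2 (y(L) = L/((2*L)) = L*(1/(2*L)) = 1/2)
z(C, s) = -198 - 3*C (z(C, s) = -3*(C + 66) = -3*(66 + C) = -198 - 3*C)
z(y(-14), -204)/(-23317) = (-198 - 3*1/2)/(-23317) = (-198 - 3/2)*(-1/23317) = -399/2*(-1/23317) = 57/6662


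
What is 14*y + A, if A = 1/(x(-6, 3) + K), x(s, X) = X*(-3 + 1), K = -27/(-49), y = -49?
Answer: -183211/267 ≈ -686.18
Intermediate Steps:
K = 27/49 (K = -27*(-1/49) = 27/49 ≈ 0.55102)
x(s, X) = -2*X (x(s, X) = X*(-2) = -2*X)
A = -49/267 (A = 1/(-2*3 + 27/49) = 1/(-6 + 27/49) = 1/(-267/49) = -49/267 ≈ -0.18352)
14*y + A = 14*(-49) - 49/267 = -686 - 49/267 = -183211/267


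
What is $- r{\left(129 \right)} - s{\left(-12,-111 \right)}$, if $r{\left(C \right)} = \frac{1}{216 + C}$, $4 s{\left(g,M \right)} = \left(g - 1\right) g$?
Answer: $- \frac{13456}{345} \approx -39.003$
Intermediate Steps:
$s{\left(g,M \right)} = \frac{g \left(-1 + g\right)}{4}$ ($s{\left(g,M \right)} = \frac{\left(g - 1\right) g}{4} = \frac{\left(-1 + g\right) g}{4} = \frac{g \left(-1 + g\right)}{4}$)
$- r{\left(129 \right)} - s{\left(-12,-111 \right)} = - \frac{1}{216 + 129} - \frac{1}{4} \left(-12\right) \left(-1 - 12\right) = - \frac{1}{345} - \frac{1}{4} \left(-12\right) \left(-13\right) = \left(-1\right) \frac{1}{345} - 39 = - \frac{1}{345} - 39 = - \frac{13456}{345}$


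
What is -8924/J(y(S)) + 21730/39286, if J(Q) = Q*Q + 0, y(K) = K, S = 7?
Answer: -174761747/962507 ≈ -181.57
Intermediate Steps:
J(Q) = Q² (J(Q) = Q² + 0 = Q²)
-8924/J(y(S)) + 21730/39286 = -8924/(7²) + 21730/39286 = -8924/49 + 21730*(1/39286) = -8924*1/49 + 10865/19643 = -8924/49 + 10865/19643 = -174761747/962507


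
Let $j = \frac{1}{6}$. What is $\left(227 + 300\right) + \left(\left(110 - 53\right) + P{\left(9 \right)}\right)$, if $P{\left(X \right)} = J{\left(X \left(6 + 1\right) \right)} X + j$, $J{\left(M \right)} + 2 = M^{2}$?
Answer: $\frac{217723}{6} \approx 36287.0$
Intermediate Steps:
$J{\left(M \right)} = -2 + M^{2}$
$j = \frac{1}{6} \approx 0.16667$
$P{\left(X \right)} = \frac{1}{6} + X \left(-2 + 49 X^{2}\right)$ ($P{\left(X \right)} = \left(-2 + \left(X \left(6 + 1\right)\right)^{2}\right) X + \frac{1}{6} = \left(-2 + \left(X 7\right)^{2}\right) X + \frac{1}{6} = \left(-2 + \left(7 X\right)^{2}\right) X + \frac{1}{6} = \left(-2 + 49 X^{2}\right) X + \frac{1}{6} = X \left(-2 + 49 X^{2}\right) + \frac{1}{6} = \frac{1}{6} + X \left(-2 + 49 X^{2}\right)$)
$\left(227 + 300\right) + \left(\left(110 - 53\right) + P{\left(9 \right)}\right) = \left(227 + 300\right) + \left(\left(110 - 53\right) + \left(\frac{1}{6} - 18 + 49 \cdot 9^{3}\right)\right) = 527 + \left(57 + \left(\frac{1}{6} - 18 + 49 \cdot 729\right)\right) = 527 + \left(57 + \left(\frac{1}{6} - 18 + 35721\right)\right) = 527 + \left(57 + \frac{214219}{6}\right) = 527 + \frac{214561}{6} = \frac{217723}{6}$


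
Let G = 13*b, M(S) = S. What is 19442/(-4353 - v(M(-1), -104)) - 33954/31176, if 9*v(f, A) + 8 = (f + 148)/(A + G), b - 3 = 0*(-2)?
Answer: -36751983481/6614087124 ≈ -5.5566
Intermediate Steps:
b = 3 (b = 3 + 0*(-2) = 3 + 0 = 3)
G = 39 (G = 13*3 = 39)
v(f, A) = -8/9 + (148 + f)/(9*(39 + A)) (v(f, A) = -8/9 + ((f + 148)/(A + 39))/9 = -8/9 + ((148 + f)/(39 + A))/9 = -8/9 + (148 + f)/(9*(39 + A)))
19442/(-4353 - v(M(-1), -104)) - 33954/31176 = 19442/(-4353 - (-164 - 1 - 8*(-104))/(9*(39 - 104))) - 33954/31176 = 19442/(-4353 - (-164 - 1 + 832)/(9*(-65))) - 33954*1/31176 = 19442/(-4353 - (-1)*667/(9*65)) - 5659/5196 = 19442/(-4353 - 1*(-667/585)) - 5659/5196 = 19442/(-4353 + 667/585) - 5659/5196 = 19442/(-2545838/585) - 5659/5196 = 19442*(-585/2545838) - 5659/5196 = -5686785/1272919 - 5659/5196 = -36751983481/6614087124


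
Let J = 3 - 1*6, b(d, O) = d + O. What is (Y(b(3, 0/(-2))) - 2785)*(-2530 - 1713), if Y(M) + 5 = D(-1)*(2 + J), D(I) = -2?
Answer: 11829484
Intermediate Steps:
b(d, O) = O + d
J = -3 (J = 3 - 6 = -3)
Y(M) = -3 (Y(M) = -5 - 2*(2 - 3) = -5 - 2*(-1) = -5 + 2 = -3)
(Y(b(3, 0/(-2))) - 2785)*(-2530 - 1713) = (-3 - 2785)*(-2530 - 1713) = -2788*(-4243) = 11829484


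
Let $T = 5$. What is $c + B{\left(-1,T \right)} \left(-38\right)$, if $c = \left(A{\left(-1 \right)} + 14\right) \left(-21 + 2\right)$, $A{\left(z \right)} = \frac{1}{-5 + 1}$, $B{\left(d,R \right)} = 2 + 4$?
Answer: $- \frac{1957}{4} \approx -489.25$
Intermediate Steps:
$B{\left(d,R \right)} = 6$
$A{\left(z \right)} = - \frac{1}{4}$ ($A{\left(z \right)} = \frac{1}{-4} = - \frac{1}{4}$)
$c = - \frac{1045}{4}$ ($c = \left(- \frac{1}{4} + 14\right) \left(-21 + 2\right) = \frac{55}{4} \left(-19\right) = - \frac{1045}{4} \approx -261.25$)
$c + B{\left(-1,T \right)} \left(-38\right) = - \frac{1045}{4} + 6 \left(-38\right) = - \frac{1045}{4} - 228 = - \frac{1957}{4}$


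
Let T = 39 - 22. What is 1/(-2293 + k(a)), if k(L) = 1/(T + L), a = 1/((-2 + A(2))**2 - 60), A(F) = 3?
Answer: -1002/2297527 ≈ -0.00043612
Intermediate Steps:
T = 17
a = -1/59 (a = 1/((-2 + 3)**2 - 60) = 1/(1**2 - 60) = 1/(1 - 60) = 1/(-59) = -1/59 ≈ -0.016949)
k(L) = 1/(17 + L)
1/(-2293 + k(a)) = 1/(-2293 + 1/(17 - 1/59)) = 1/(-2293 + 1/(1002/59)) = 1/(-2293 + 59/1002) = 1/(-2297527/1002) = -1002/2297527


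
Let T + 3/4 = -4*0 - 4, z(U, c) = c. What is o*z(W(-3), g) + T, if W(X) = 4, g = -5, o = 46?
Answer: -939/4 ≈ -234.75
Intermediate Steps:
T = -19/4 (T = -¾ + (-4*0 - 4) = -¾ + (0 - 4) = -¾ - 4 = -19/4 ≈ -4.7500)
o*z(W(-3), g) + T = 46*(-5) - 19/4 = -230 - 19/4 = -939/4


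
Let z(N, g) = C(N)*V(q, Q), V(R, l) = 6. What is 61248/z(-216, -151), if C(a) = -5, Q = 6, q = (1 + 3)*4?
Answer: -10208/5 ≈ -2041.6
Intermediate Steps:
q = 16 (q = 4*4 = 16)
z(N, g) = -30 (z(N, g) = -5*6 = -30)
61248/z(-216, -151) = 61248/(-30) = 61248*(-1/30) = -10208/5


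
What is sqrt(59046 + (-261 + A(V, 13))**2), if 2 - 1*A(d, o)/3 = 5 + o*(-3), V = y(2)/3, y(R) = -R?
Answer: sqrt(82455) ≈ 287.15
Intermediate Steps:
V = -2/3 (V = -1*2/3 = -2*1/3 = -2/3 ≈ -0.66667)
A(d, o) = -9 + 9*o (A(d, o) = 6 - 3*(5 + o*(-3)) = 6 - 3*(5 - 3*o) = 6 + (-15 + 9*o) = -9 + 9*o)
sqrt(59046 + (-261 + A(V, 13))**2) = sqrt(59046 + (-261 + (-9 + 9*13))**2) = sqrt(59046 + (-261 + (-9 + 117))**2) = sqrt(59046 + (-261 + 108)**2) = sqrt(59046 + (-153)**2) = sqrt(59046 + 23409) = sqrt(82455)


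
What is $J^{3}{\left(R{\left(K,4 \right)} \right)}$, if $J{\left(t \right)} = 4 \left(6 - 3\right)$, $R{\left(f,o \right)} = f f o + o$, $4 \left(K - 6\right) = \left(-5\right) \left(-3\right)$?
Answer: $1728$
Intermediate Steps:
$K = \frac{39}{4}$ ($K = 6 + \frac{\left(-5\right) \left(-3\right)}{4} = 6 + \frac{1}{4} \cdot 15 = 6 + \frac{15}{4} = \frac{39}{4} \approx 9.75$)
$R{\left(f,o \right)} = o + o f^{2}$ ($R{\left(f,o \right)} = f^{2} o + o = o f^{2} + o = o + o f^{2}$)
$J{\left(t \right)} = 12$ ($J{\left(t \right)} = 4 \cdot 3 = 12$)
$J^{3}{\left(R{\left(K,4 \right)} \right)} = 12^{3} = 1728$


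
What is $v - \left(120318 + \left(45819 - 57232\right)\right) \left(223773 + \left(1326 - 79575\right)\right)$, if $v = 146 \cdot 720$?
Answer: $-15848186100$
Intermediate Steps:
$v = 105120$
$v - \left(120318 + \left(45819 - 57232\right)\right) \left(223773 + \left(1326 - 79575\right)\right) = 105120 - \left(120318 + \left(45819 - 57232\right)\right) \left(223773 + \left(1326 - 79575\right)\right) = 105120 - \left(120318 - 11413\right) \left(223773 - 78249\right) = 105120 - 108905 \cdot 145524 = 105120 - 15848291220 = -15848186100$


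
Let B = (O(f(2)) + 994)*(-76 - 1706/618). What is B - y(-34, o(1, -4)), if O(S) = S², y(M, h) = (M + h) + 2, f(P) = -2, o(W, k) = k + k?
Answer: -24275966/309 ≈ -78563.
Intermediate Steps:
o(W, k) = 2*k
y(M, h) = 2 + M + h
B = -24288326/309 (B = ((-2)² + 994)*(-76 - 1706/618) = (4 + 994)*(-76 - 1706*1/618) = 998*(-76 - 853/309) = 998*(-24337/309) = -24288326/309 ≈ -78603.)
B - y(-34, o(1, -4)) = -24288326/309 - (2 - 34 + 2*(-4)) = -24288326/309 - (2 - 34 - 8) = -24288326/309 - 1*(-40) = -24288326/309 + 40 = -24275966/309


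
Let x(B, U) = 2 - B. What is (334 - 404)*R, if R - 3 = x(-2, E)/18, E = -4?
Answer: -2030/9 ≈ -225.56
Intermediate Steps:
R = 29/9 (R = 3 + (2 - 1*(-2))/18 = 3 + (2 + 2)*(1/18) = 3 + 4*(1/18) = 3 + 2/9 = 29/9 ≈ 3.2222)
(334 - 404)*R = (334 - 404)*(29/9) = -70*29/9 = -2030/9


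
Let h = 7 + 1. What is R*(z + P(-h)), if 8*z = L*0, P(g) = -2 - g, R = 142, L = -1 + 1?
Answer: 852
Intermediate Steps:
h = 8
L = 0
z = 0 (z = (0*0)/8 = (⅛)*0 = 0)
R*(z + P(-h)) = 142*(0 + (-2 - (-1)*8)) = 142*(0 + (-2 - 1*(-8))) = 142*(0 + (-2 + 8)) = 142*(0 + 6) = 142*6 = 852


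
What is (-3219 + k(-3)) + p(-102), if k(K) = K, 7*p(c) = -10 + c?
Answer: -3238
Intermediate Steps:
p(c) = -10/7 + c/7 (p(c) = (-10 + c)/7 = -10/7 + c/7)
(-3219 + k(-3)) + p(-102) = (-3219 - 3) + (-10/7 + (1/7)*(-102)) = -3222 + (-10/7 - 102/7) = -3222 - 16 = -3238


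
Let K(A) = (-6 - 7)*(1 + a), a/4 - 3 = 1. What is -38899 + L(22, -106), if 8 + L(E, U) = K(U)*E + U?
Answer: -43875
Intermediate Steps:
a = 16 (a = 12 + 4*1 = 12 + 4 = 16)
K(A) = -221 (K(A) = (-6 - 7)*(1 + 16) = -13*17 = -221)
L(E, U) = -8 + U - 221*E (L(E, U) = -8 + (-221*E + U) = -8 + (U - 221*E) = -8 + U - 221*E)
-38899 + L(22, -106) = -38899 + (-8 - 106 - 221*22) = -38899 + (-8 - 106 - 4862) = -38899 - 4976 = -43875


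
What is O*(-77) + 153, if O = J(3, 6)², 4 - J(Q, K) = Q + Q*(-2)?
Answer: -3620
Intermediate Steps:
J(Q, K) = 4 + Q (J(Q, K) = 4 - (Q + Q*(-2)) = 4 - (Q - 2*Q) = 4 - (-1)*Q = 4 + Q)
O = 49 (O = (4 + 3)² = 7² = 49)
O*(-77) + 153 = 49*(-77) + 153 = -3773 + 153 = -3620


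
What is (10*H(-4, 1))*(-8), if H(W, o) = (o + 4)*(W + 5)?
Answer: -400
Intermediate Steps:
H(W, o) = (4 + o)*(5 + W)
(10*H(-4, 1))*(-8) = (10*(20 + 4*(-4) + 5*1 - 4*1))*(-8) = (10*(20 - 16 + 5 - 4))*(-8) = (10*5)*(-8) = 50*(-8) = -400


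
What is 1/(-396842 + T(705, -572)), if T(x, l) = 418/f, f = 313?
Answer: -313/124211128 ≈ -2.5199e-6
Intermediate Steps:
T(x, l) = 418/313
1/(-396842 + T(705, -572)) = 1/(-396842 + 418/313) = 1/(-124211128/313) = -313/124211128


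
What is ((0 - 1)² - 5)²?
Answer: 16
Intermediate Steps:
((0 - 1)² - 5)² = ((-1)² - 5)² = (1 - 5)² = (-4)² = 16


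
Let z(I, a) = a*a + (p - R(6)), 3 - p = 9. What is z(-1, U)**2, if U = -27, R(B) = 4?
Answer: 516961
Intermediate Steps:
p = -6 (p = 3 - 1*9 = 3 - 9 = -6)
z(I, a) = -10 + a**2 (z(I, a) = a*a + (-6 - 1*4) = a**2 + (-6 - 4) = a**2 - 10 = -10 + a**2)
z(-1, U)**2 = (-10 + (-27)**2)**2 = (-10 + 729)**2 = 719**2 = 516961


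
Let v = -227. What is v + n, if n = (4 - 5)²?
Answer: -226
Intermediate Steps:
n = 1 (n = (-1)² = 1)
v + n = -227 + 1 = -226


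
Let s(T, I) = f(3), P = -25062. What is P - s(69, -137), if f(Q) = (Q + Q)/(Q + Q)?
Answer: -25063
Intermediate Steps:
f(Q) = 1 (f(Q) = (2*Q)/((2*Q)) = (2*Q)*(1/(2*Q)) = 1)
s(T, I) = 1
P - s(69, -137) = -25062 - 1*1 = -25062 - 1 = -25063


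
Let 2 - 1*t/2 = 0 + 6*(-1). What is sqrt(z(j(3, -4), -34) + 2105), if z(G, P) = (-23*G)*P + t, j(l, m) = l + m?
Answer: sqrt(1339) ≈ 36.592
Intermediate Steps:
t = 16 (t = 4 - 2*(0 + 6*(-1)) = 4 - 2*(0 - 6) = 4 - 2*(-6) = 4 + 12 = 16)
z(G, P) = 16 - 23*G*P (z(G, P) = (-23*G)*P + 16 = -23*G*P + 16 = 16 - 23*G*P)
sqrt(z(j(3, -4), -34) + 2105) = sqrt((16 - 23*(3 - 4)*(-34)) + 2105) = sqrt((16 - 23*(-1)*(-34)) + 2105) = sqrt((16 - 782) + 2105) = sqrt(-766 + 2105) = sqrt(1339)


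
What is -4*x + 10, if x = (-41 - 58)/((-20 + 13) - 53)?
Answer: 17/5 ≈ 3.4000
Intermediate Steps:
x = 33/20 (x = -99/(-7 - 53) = -99/(-60) = -99*(-1/60) = 33/20 ≈ 1.6500)
-4*x + 10 = -4*33/20 + 10 = -33/5 + 10 = 17/5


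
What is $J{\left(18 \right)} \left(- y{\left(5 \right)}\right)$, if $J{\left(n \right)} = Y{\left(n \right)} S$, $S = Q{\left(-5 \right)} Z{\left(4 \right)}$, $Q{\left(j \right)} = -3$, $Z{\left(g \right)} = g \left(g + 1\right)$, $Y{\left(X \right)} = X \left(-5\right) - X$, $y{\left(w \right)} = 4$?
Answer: $-25920$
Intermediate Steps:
$Y{\left(X \right)} = - 6 X$ ($Y{\left(X \right)} = - 5 X - X = - 6 X$)
$Z{\left(g \right)} = g \left(1 + g\right)$
$S = -60$ ($S = - 3 \cdot 4 \left(1 + 4\right) = - 3 \cdot 4 \cdot 5 = \left(-3\right) 20 = -60$)
$J{\left(n \right)} = 360 n$ ($J{\left(n \right)} = - 6 n \left(-60\right) = 360 n$)
$J{\left(18 \right)} \left(- y{\left(5 \right)}\right) = 360 \cdot 18 \left(\left(-1\right) 4\right) = 6480 \left(-4\right) = -25920$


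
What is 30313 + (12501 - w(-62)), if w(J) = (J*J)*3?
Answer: 31282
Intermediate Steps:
w(J) = 3*J² (w(J) = J²*3 = 3*J²)
30313 + (12501 - w(-62)) = 30313 + (12501 - 3*(-62)²) = 30313 + (12501 - 3*3844) = 30313 + (12501 - 1*11532) = 30313 + (12501 - 11532) = 30313 + 969 = 31282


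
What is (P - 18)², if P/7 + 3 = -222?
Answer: 2537649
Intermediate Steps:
P = -1575 (P = -21 + 7*(-222) = -21 - 1554 = -1575)
(P - 18)² = (-1575 - 18)² = (-1593)² = 2537649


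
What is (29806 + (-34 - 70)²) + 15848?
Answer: 56470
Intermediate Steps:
(29806 + (-34 - 70)²) + 15848 = (29806 + (-104)²) + 15848 = (29806 + 10816) + 15848 = 40622 + 15848 = 56470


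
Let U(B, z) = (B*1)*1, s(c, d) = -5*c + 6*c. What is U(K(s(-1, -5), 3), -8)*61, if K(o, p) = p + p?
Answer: 366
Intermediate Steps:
s(c, d) = c
K(o, p) = 2*p
U(B, z) = B (U(B, z) = B*1 = B)
U(K(s(-1, -5), 3), -8)*61 = (2*3)*61 = 6*61 = 366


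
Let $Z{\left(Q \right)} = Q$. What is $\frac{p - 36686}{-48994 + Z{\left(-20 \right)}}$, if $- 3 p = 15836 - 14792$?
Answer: $\frac{18517}{24507} \approx 0.75558$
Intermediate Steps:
$p = -348$ ($p = - \frac{15836 - 14792}{3} = \left(- \frac{1}{3}\right) 1044 = -348$)
$\frac{p - 36686}{-48994 + Z{\left(-20 \right)}} = \frac{-348 - 36686}{-48994 - 20} = - \frac{37034}{-49014} = \left(-37034\right) \left(- \frac{1}{49014}\right) = \frac{18517}{24507}$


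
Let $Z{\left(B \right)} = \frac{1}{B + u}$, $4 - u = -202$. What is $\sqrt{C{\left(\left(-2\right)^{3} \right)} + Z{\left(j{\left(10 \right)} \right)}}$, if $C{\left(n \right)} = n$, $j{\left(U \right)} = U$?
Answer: $\frac{i \sqrt{10362}}{36} \approx 2.8276 i$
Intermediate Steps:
$u = 206$ ($u = 4 - -202 = 4 + 202 = 206$)
$Z{\left(B \right)} = \frac{1}{206 + B}$ ($Z{\left(B \right)} = \frac{1}{B + 206} = \frac{1}{206 + B}$)
$\sqrt{C{\left(\left(-2\right)^{3} \right)} + Z{\left(j{\left(10 \right)} \right)}} = \sqrt{\left(-2\right)^{3} + \frac{1}{206 + 10}} = \sqrt{-8 + \frac{1}{216}} = \sqrt{- \frac{1727}{216}} = \frac{i \sqrt{10362}}{36}$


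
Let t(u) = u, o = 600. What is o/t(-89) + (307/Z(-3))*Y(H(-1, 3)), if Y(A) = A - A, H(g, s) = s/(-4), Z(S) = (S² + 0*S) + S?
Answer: -600/89 ≈ -6.7416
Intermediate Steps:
Z(S) = S + S² (Z(S) = (S² + 0) + S = S² + S = S + S²)
H(g, s) = -s/4 (H(g, s) = s*(-¼) = -s/4)
Y(A) = 0
o/t(-89) + (307/Z(-3))*Y(H(-1, 3)) = 600/(-89) + (307/((-3*(1 - 3))))*0 = 600*(-1/89) + (307/((-3*(-2))))*0 = -600/89 + (307/6)*0 = -600/89 + 0 = -600/89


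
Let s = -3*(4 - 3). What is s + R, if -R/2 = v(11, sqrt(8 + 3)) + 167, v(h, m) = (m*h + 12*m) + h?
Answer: -359 - 46*sqrt(11) ≈ -511.56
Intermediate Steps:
v(h, m) = h + 12*m + h*m (v(h, m) = (h*m + 12*m) + h = (12*m + h*m) + h = h + 12*m + h*m)
R = -356 - 46*sqrt(11) (R = -2*((11 + 12*sqrt(8 + 3) + 11*sqrt(8 + 3)) + 167) = -2*((11 + 12*sqrt(11) + 11*sqrt(11)) + 167) = -2*((11 + 23*sqrt(11)) + 167) = -2*(178 + 23*sqrt(11)) = -356 - 46*sqrt(11) ≈ -508.56)
s = -3 (s = -3*1 = -3)
s + R = -3 + (-356 - 46*sqrt(11)) = -359 - 46*sqrt(11)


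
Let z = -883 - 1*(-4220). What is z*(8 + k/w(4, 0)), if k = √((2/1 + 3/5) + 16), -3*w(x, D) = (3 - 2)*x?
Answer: 26696 - 10011*√465/20 ≈ 15902.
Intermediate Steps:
w(x, D) = -x/3 (w(x, D) = -(3 - 2)*x/3 = -x/3)
k = √465/5 (k = √((2*1 + 3*(⅕)) + 16) = √((2 + ⅗) + 16) = √(13/5 + 16) = √(93/5) = √465/5 ≈ 4.3128)
z = 3337 (z = -883 + 4220 = 3337)
z*(8 + k/w(4, 0)) = 3337*(8 + (√465/5)/((-⅓*4))) = 3337*(8 + (√465/5)/(-4/3)) = 3337*(8 + (√465/5)*(-¾)) = 3337*(8 - 3*√465/20) = 26696 - 10011*√465/20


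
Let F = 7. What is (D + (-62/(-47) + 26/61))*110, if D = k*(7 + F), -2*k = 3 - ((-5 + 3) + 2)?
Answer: -6072330/2867 ≈ -2118.0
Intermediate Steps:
k = -3/2 (k = -(3 - ((-5 + 3) + 2))/2 = -(3 - (-2 + 2))/2 = -(3 - 1*0)/2 = -(3 + 0)/2 = -½*3 = -3/2 ≈ -1.5000)
D = -21 (D = -3*(7 + 7)/2 = -3/2*14 = -21)
(D + (-62/(-47) + 26/61))*110 = (-21 + (-62/(-47) + 26/61))*110 = (-21 + (-62*(-1/47) + 26*(1/61)))*110 = (-21 + (62/47 + 26/61))*110 = (-21 + 5004/2867)*110 = -55203/2867*110 = -6072330/2867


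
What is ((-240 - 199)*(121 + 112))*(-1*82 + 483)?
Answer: -41017087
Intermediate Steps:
((-240 - 199)*(121 + 112))*(-1*82 + 483) = (-439*233)*(-82 + 483) = -102287*401 = -41017087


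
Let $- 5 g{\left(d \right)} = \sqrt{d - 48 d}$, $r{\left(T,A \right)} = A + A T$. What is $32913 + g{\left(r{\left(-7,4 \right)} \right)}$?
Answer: $32913 - \frac{2 \sqrt{282}}{5} \approx 32906.0$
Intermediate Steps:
$g{\left(d \right)} = - \frac{\sqrt{47} \sqrt{- d}}{5}$ ($g{\left(d \right)} = - \frac{\sqrt{d - 48 d}}{5} = - \frac{\sqrt{- 47 d}}{5} = - \frac{\sqrt{47} \sqrt{- d}}{5}$)
$32913 + g{\left(r{\left(-7,4 \right)} \right)} = 32913 - \frac{\sqrt{47} \sqrt{- 4 \left(1 - 7\right)}}{5} = 32913 - \frac{\sqrt{47} \sqrt{- 4 \left(-6\right)}}{5} = 32913 - \frac{\sqrt{47} \sqrt{\left(-1\right) \left(-24\right)}}{5} = 32913 - \frac{\sqrt{47} \sqrt{24}}{5} = 32913 - \frac{\sqrt{47} \cdot 2 \sqrt{6}}{5} = 32913 - \frac{2 \sqrt{282}}{5}$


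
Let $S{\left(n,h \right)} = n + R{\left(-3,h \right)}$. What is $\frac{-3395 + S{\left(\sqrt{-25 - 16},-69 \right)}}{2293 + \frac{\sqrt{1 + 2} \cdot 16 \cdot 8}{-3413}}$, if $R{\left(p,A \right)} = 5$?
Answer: $- \frac{90547471950630}{61246416818929} - \frac{1480968960 \sqrt{3}}{61246416818929} + \frac{436864 i \sqrt{123}}{61246416818929} + \frac{26710168717 i \sqrt{41}}{61246416818929} \approx -1.4785 + 0.0027925 i$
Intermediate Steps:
$S{\left(n,h \right)} = 5 + n$ ($S{\left(n,h \right)} = n + 5 = 5 + n$)
$\frac{-3395 + S{\left(\sqrt{-25 - 16},-69 \right)}}{2293 + \frac{\sqrt{1 + 2} \cdot 16 \cdot 8}{-3413}} = \frac{-3395 + \left(5 + \sqrt{-25 - 16}\right)}{2293 + \frac{\sqrt{1 + 2} \cdot 16 \cdot 8}{-3413}} = \frac{-3395 + \left(5 + \sqrt{-41}\right)}{2293 + \sqrt{3} \cdot 16 \cdot 8 \left(- \frac{1}{3413}\right)} = \frac{-3395 + \left(5 + i \sqrt{41}\right)}{2293 + 16 \sqrt{3} \cdot 8 \left(- \frac{1}{3413}\right)} = \frac{-3390 + i \sqrt{41}}{2293 + 128 \sqrt{3} \left(- \frac{1}{3413}\right)} = \frac{-3390 + i \sqrt{41}}{2293 - \frac{128 \sqrt{3}}{3413}}$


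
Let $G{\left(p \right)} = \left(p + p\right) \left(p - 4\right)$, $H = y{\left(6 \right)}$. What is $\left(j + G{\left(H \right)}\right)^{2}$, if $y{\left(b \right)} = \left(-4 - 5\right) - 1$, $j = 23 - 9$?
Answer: $86436$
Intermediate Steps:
$j = 14$ ($j = 23 - 9 = 14$)
$y{\left(b \right)} = -10$ ($y{\left(b \right)} = -9 - 1 = -10$)
$H = -10$
$G{\left(p \right)} = 2 p \left(-4 + p\right)$
$\left(j + G{\left(H \right)}\right)^{2} = \left(14 + 2 \left(-10\right) \left(-4 - 10\right)\right)^{2} = \left(14 + 2 \left(-10\right) \left(-14\right)\right)^{2} = \left(14 + 280\right)^{2} = 294^{2} = 86436$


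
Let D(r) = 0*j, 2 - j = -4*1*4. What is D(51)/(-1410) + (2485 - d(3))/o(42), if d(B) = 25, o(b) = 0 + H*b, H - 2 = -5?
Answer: -410/21 ≈ -19.524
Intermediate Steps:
H = -3 (H = 2 - 5 = -3)
o(b) = -3*b (o(b) = 0 - 3*b = -3*b)
j = 18 (j = 2 - (-4*1)*4 = 2 - (-4)*4 = 2 - 1*(-16) = 2 + 16 = 18)
D(r) = 0 (D(r) = 0*18 = 0)
D(51)/(-1410) + (2485 - d(3))/o(42) = 0/(-1410) + (2485 - 1*25)/((-3*42)) = 0*(-1/1410) + (2485 - 25)/(-126) = 0 + 2460*(-1/126) = 0 - 410/21 = -410/21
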